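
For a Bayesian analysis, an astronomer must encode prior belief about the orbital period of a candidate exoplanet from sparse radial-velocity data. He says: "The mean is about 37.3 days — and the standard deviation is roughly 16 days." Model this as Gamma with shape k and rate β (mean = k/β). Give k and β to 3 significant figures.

k ≈ 5.43, β ≈ 0.146

For Gamma(k, rate β): mean = k/β, variance = k/β², so CV = 1/√k.
CV = SD/mean = 16/37.3 = 0.429, hence k = 1/CV² = 5.43.
Then β = k/mean = 5.43/37.3 = 0.146.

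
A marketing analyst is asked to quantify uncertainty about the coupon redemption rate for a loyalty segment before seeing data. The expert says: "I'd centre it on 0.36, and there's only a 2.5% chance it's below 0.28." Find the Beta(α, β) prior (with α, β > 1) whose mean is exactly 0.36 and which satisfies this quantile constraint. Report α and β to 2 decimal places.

With mean 0.36 fixed, write α = 0.36s, β = 0.64s where s = α+β.
Need P(θ < 0.28) = 0.025 under Beta(0.36s, 0.64s). Normal approximation: (q−m)/√(m(1−m)/s) ≈ z_{0.025} = -1.96, so s ≈ 0.36·0.64·(-1.96)²/(0.28−0.36)² = 138.3.
At s = 138.3: P(θ<0.28) ≈ 0.022. Adjusting to match 0.025 gives s ≈ 130.01.
So α = 0.36·130.01 ≈ 46.80, β = 0.64·130.01 ≈ 83.20.

α ≈ 46.80, β ≈ 83.20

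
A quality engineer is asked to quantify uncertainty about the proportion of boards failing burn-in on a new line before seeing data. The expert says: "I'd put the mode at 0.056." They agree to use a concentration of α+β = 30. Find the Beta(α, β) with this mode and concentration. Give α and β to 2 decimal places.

For α,β > 1 the Beta mode is (α−1)/(α+β−2). With α+β = 30, the mode is (α−1)/28.
Set (α−1)/28 = 0.056 → α = 1 + 0.056·28 = 2.57.
β = 30 − α = 27.43.

α = 2.57, β = 27.43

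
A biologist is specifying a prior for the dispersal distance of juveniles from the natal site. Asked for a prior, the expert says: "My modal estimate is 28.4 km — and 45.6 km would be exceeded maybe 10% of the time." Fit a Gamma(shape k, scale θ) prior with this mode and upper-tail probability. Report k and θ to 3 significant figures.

Gamma(k,θ) with k>1 has mode (k−1)θ, so θ = 28.4/(k−1).
Need P(X < 45.6) = 0.9 with θ tied to k this way. Start at k = 2, θ = 28.4: P(X<45.6) ≈ 0.477.
Too low — raise k to concentrate. Iterating converges to k ≈ 9.38.
Then θ = 28.4/(9.38−1) ≈ 3.39.

k ≈ 9.38, θ ≈ 3.39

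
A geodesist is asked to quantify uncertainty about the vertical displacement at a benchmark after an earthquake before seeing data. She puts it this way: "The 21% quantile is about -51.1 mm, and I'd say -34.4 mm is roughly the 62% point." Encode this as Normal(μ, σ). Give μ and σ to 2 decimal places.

The p-quantile of Normal(μ,σ) is μ + z_p·σ, with z_{0.21} = -0.8064 and z_{0.62} = 0.3055.
Eliminate σ: μ = (z₂·x₁ − z₁·x₂)/(z₂ − z₁) = (0.3055·-51.1 − (-0.8064)·-34.4)/1.112 = -38.99.
Then σ = (x₂ − x₁)/(z₂ − z₁) = (-34.4 − -51.1)/1.112 = 15.02.

μ = -38.99, σ = 15.02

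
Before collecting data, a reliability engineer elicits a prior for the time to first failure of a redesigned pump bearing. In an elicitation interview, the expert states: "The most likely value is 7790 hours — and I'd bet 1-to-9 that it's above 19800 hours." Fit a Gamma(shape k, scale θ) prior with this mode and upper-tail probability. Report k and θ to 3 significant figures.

k ≈ 3.21, θ ≈ 3530

Gamma(k,θ) with k>1 has mode (k−1)θ, so θ = 7790/(k−1).
Need P(X < 19800) = 0.9 with θ tied to k this way. Start at k = 2, θ = 7790: P(X<19800) ≈ 0.721.
Too low — raise k to concentrate. Iterating converges to k ≈ 3.21.
Then θ = 7790/(3.21−1) ≈ 3530.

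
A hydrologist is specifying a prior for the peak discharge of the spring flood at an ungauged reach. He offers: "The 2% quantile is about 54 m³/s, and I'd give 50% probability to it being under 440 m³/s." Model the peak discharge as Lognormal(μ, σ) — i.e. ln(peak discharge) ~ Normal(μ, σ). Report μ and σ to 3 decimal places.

If T ~ Lognormal(μ,σ) then ln T ~ Normal(μ,σ), so the p-quantile of ln T is μ + z_p·σ.
ln(54) = 3.989 and ln(440) = 6.087; z_{0.02} = -2.054, z_{0.5} = 0.
σ = (6.087 − 3.989)/(0 − (-2.054)) = 1.021.
μ = 3.989 − (-2.054)·1.021 = 6.087.

μ ≈ 6.087, σ ≈ 1.021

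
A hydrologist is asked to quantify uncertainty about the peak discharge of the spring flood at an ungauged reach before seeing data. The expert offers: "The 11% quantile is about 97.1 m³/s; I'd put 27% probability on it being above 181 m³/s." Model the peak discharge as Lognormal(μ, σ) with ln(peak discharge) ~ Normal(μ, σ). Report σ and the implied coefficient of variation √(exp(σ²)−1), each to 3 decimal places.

If T ~ Lognormal(μ,σ) then ln T ~ Normal(μ,σ), so the p-quantile of ln T is μ + z_p·σ.
ln(97.1) = 4.576 and ln(181) = 5.198; z_{0.11} = -1.227, z_{0.73} = 0.6128.
σ = (5.198 − 4.576)/(0.6128 − (-1.227)) = 0.339.
μ = 4.576 − (-1.227)·0.339 = 4.991.
CV = √(exp(σ²)−1) = √(exp(0.1146)−1) = 0.349.

σ ≈ 0.339, CV ≈ 0.349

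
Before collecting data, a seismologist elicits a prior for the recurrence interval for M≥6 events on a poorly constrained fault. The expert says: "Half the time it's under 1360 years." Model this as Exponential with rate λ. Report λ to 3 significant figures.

λ ≈ 0.00051

Exponential median = ln 2 / λ, so λ = ln 2 / 1360.0 = 0.00051.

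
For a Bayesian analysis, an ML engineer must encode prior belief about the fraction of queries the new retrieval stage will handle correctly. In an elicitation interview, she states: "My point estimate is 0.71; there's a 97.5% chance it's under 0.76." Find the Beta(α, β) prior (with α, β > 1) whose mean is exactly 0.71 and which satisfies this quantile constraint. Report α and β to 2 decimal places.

α ≈ 212.00, β ≈ 86.59

With mean 0.71 fixed, write α = 0.71s, β = 0.29s where s = α+β.
Need P(θ < 0.76) = 0.975 under Beta(0.71s, 0.29s). Normal approximation: (q−m)/√(m(1−m)/s) ≈ z_{0.975} = 1.96, so s ≈ 0.71·0.29·(1.96)²/(0.76−0.71)² = 316.4.
At s = 316.4: P(θ<0.76) ≈ 0.978. Adjusting to match 0.975 gives s ≈ 298.60.
So α = 0.71·298.60 ≈ 212.00, β = 0.29·298.60 ≈ 86.59.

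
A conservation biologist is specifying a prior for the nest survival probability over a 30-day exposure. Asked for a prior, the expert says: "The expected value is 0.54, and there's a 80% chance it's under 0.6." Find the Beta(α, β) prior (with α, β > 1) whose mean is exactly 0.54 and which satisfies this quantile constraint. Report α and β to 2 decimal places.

α ≈ 26.60, β ≈ 22.66

With mean 0.54 fixed, write α = 0.54s, β = 0.46s where s = α+β.
Need P(θ < 0.6) = 0.8 under Beta(0.54s, 0.46s). Normal approximation: (q−m)/√(m(1−m)/s) ≈ z_{0.8} = 0.842, so s ≈ 0.54·0.46·(0.842)²/(0.6−0.54)² = 48.9.
At s = 48.9: P(θ<0.6) ≈ 0.799. Adjusting to match 0.8 gives s ≈ 49.26.
So α = 0.54·49.26 ≈ 26.60, β = 0.46·49.26 ≈ 22.66.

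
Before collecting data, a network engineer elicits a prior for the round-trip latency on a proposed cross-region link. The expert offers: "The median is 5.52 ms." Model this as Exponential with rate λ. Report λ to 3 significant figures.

λ ≈ 0.126

Exponential median = ln 2 / λ, so λ = ln 2 / 5.52 = 0.126.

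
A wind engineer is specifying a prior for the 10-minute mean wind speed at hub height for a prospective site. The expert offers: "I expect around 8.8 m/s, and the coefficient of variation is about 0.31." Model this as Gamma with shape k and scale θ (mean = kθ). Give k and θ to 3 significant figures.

k ≈ 10.4, θ ≈ 0.846

For Gamma(k, scale θ): mean = kθ, variance = kθ², so CV = 1/√k.
CV = 0.31, hence k = 1/CV² = 10.4.
Then θ = mean/k = 8.8/10.4 = 0.846.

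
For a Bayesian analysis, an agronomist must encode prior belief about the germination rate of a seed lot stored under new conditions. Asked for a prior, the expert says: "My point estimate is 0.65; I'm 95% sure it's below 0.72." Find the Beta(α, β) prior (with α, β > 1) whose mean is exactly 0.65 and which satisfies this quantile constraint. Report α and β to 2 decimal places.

With mean 0.65 fixed, write α = 0.65s, β = 0.35s where s = α+β.
Need P(θ < 0.72) = 0.95 under Beta(0.65s, 0.35s). Normal approximation: (q−m)/√(m(1−m)/s) ≈ z_{0.95} = 1.64, so s ≈ 0.65·0.35·(1.64)²/(0.72−0.65)² = 125.6.
At s = 125.6: P(θ<0.72) ≈ 0.954. Adjusting to match 0.95 gives s ≈ 119.68.
So α = 0.65·119.68 ≈ 77.79, β = 0.35·119.68 ≈ 41.89.

α ≈ 77.79, β ≈ 41.89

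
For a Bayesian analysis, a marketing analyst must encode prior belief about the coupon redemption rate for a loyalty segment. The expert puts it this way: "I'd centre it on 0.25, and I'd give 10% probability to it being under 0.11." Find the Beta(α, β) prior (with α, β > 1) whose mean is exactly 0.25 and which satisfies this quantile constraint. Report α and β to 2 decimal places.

α ≈ 3.27, β ≈ 9.81

With mean 0.25 fixed, write α = 0.25s, β = 0.75s where s = α+β.
Need P(θ < 0.11) = 0.1 under Beta(0.25s, 0.75s). Normal approximation: (q−m)/√(m(1−m)/s) ≈ z_{0.1} = -1.28, so s ≈ 0.25·0.75·(-1.28)²/(0.11−0.25)² = 15.7.
At s = 15.7: P(θ<0.11) ≈ 0.076. Adjusting to match 0.1 gives s ≈ 13.08.
So α = 0.25·13.08 ≈ 3.27, β = 0.75·13.08 ≈ 9.81.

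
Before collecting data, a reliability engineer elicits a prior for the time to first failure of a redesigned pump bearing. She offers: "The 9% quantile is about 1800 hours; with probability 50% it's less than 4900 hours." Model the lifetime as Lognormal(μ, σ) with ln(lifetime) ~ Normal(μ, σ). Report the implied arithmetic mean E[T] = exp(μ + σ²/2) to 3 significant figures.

If T ~ Lognormal(μ,σ) then ln T ~ Normal(μ,σ), so the p-quantile of ln T is μ + z_p·σ.
ln(1800) = 7.496 and ln(4900) = 8.497; z_{0.09} = -1.341, z_{0.5} = 0.
σ = (8.497 − 7.496)/(0 − (-1.341)) = 0.747.
μ = 7.496 − (-1.341)·0.747 = 8.497.
E[T] = exp(μ + σ²/2) = exp(8.497 + 0.2790) = 6480 hours.

E[T] ≈ 6480 hours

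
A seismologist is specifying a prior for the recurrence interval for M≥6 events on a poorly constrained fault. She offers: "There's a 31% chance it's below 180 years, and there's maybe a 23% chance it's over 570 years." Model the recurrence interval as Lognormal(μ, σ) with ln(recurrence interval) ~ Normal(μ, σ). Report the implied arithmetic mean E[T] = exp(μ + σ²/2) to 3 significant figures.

If T ~ Lognormal(μ,σ) then ln T ~ Normal(μ,σ), so the p-quantile of ln T is μ + z_p·σ.
ln(180) = 5.193 and ln(570) = 6.346; z_{0.31} = -0.4959, z_{0.77} = 0.7388.
σ = (6.346 − 5.193)/(0.7388 − (-0.4959)) = 0.934.
μ = 5.193 − (-0.4959)·0.934 = 5.656.
E[T] = exp(μ + σ²/2) = exp(5.656 + 0.4358) = 442 years.

E[T] ≈ 442 years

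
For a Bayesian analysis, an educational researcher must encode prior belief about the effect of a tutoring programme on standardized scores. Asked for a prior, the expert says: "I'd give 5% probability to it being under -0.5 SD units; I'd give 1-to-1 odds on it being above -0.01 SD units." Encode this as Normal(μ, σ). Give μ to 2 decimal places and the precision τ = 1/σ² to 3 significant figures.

For Normal(μ,σ), the p-quantile is μ + z_p·σ. Here z_{0.05} = -1.645, z_{0.5} = 0.
So -0.5 = μ − 1.645σ and -0.01 = μ + 0σ.
Subtracting: σ = (-0.01 − -0.5)/(0 − (-1.645)) = 0.30.
Then μ = -0.5 − (-1.645)·0.30 = -0.01.
Precision τ = 1/σ² = 1/0.2979² = 11.3.

μ = -0.01, τ = 11.3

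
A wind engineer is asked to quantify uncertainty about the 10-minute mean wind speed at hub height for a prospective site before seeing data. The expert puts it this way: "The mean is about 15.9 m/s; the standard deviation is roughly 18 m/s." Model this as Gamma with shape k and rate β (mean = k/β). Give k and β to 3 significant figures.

For Gamma(k, rate β): mean = k/β, variance = k/β², so CV = 1/√k.
CV = SD/mean = 18/15.9 = 1.132, hence k = 1/CV² = 0.78.
Then β = k/mean = 0.78/15.9 = 0.0491.

k ≈ 0.78, β ≈ 0.0491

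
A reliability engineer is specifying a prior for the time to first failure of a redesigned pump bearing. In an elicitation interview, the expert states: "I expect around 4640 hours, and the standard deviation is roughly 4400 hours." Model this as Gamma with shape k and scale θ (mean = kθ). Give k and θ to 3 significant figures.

k ≈ 1.11, θ ≈ 4170

For Gamma(k, scale θ): mean = kθ, variance = kθ², so CV = 1/√k.
CV = SD/mean = 4400/4640 = 0.9483, hence k = 1/CV² = 1.11.
Then θ = mean/k = 4640/1.11 = 4170.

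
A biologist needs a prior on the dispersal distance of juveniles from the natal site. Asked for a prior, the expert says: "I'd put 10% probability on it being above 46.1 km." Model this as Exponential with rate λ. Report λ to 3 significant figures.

P(T > 46.1) = e^(−λ·46.1) = 0.1, so λ = −ln(0.1)/46.1 = 0.0499.

λ ≈ 0.0499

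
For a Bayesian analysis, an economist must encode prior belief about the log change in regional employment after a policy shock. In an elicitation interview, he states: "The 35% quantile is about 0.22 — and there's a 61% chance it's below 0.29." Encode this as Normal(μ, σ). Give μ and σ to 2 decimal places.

μ = 0.26, σ = 0.11

For Normal(μ,σ), the p-quantile is μ + z_p·σ. Here z_{0.35} = -0.3853, z_{0.61} = 0.2793.
So 0.22 = μ − 0.3853σ and 0.29 = μ + 0.2793σ.
Subtracting: σ = (0.29 − 0.22)/(0.2793 − (-0.3853)) = 0.11.
Then μ = 0.22 − (-0.3853)·0.11 = 0.26.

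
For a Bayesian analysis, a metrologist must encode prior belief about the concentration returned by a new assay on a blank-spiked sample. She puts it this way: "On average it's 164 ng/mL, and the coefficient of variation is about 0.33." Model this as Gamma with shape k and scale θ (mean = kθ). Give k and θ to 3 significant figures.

k ≈ 9.18, θ ≈ 17.9

For Gamma(k, scale θ): mean = kθ, variance = kθ², so CV = 1/√k.
CV = 0.33, hence k = 1/CV² = 9.18.
Then θ = mean/k = 164/9.18 = 17.9.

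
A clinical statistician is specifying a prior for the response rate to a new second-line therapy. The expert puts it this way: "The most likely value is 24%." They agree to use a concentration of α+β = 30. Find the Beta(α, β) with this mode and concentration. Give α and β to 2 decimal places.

α = 7.72, β = 22.28

For α,β > 1 the Beta mode is (α−1)/(α+β−2). With α+β = 30, the mode is (α−1)/28.
Set (α−1)/28 = 0.24 → α = 1 + 0.24·28 = 7.72.
β = 30 − α = 22.28.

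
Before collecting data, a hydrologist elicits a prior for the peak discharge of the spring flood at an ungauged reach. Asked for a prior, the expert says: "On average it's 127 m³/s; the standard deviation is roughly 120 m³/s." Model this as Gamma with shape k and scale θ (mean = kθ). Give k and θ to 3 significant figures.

For Gamma(k, scale θ): mean = kθ, variance = kθ², so CV = 1/√k.
CV = SD/mean = 120/127 = 0.9449, hence k = 1/CV² = 1.12.
Then θ = mean/k = 127/1.12 = 113.

k ≈ 1.12, θ ≈ 113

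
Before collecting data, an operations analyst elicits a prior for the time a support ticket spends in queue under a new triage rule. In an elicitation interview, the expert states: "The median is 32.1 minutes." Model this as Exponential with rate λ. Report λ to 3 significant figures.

λ ≈ 0.0216

Exponential median = ln 2 / λ, so λ = ln 2 / 32.1 = 0.0216.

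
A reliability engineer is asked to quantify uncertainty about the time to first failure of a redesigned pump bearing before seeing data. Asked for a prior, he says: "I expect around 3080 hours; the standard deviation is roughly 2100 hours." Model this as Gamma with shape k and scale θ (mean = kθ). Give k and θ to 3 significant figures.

For Gamma(k, scale θ): mean = kθ, variance = kθ², so CV = 1/√k.
CV = SD/mean = 2100/3080 = 0.6818, hence k = 1/CV² = 2.15.
Then θ = mean/k = 3080/2.15 = 1430.

k ≈ 2.15, θ ≈ 1430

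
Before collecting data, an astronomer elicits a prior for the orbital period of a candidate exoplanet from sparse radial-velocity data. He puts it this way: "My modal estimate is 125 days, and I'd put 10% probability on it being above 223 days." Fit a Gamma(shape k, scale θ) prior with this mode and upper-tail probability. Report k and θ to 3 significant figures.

Gamma(k,θ) with k>1 has mode (k−1)θ, so θ = 125/(k−1).
Need P(X < 223) = 0.9 with θ tied to k this way. Start at k = 2, θ = 125: P(X<223) ≈ 0.532.
Too low — raise k to concentrate. Iterating converges to k ≈ 6.68.
Then θ = 125/(6.68−1) ≈ 22.

k ≈ 6.68, θ ≈ 22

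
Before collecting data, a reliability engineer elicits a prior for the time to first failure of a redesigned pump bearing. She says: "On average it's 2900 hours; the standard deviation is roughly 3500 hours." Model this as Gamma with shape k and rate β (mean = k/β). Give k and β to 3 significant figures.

For Gamma(k, rate β): mean = k/β, variance = k/β², so CV = 1/√k.
CV = SD/mean = 3500/2900 = 1.207, hence k = 1/CV² = 0.687.
Then β = k/mean = 0.687/2900 = 0.000237.

k ≈ 0.687, β ≈ 0.000237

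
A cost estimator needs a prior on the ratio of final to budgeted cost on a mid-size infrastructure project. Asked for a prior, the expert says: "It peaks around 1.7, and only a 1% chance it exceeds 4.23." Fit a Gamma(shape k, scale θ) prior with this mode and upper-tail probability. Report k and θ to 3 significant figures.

Gamma(k,θ) with k>1 has mode (k−1)θ, so θ = 1.7/(k−1).
Need P(X < 4.23) = 0.99 with θ tied to k this way. Start at k = 2, θ = 1.7: P(X<4.23) ≈ 0.710.
Too low — raise k to concentrate. Iterating converges to k ≈ 6.65.
Then θ = 1.7/(6.65−1) ≈ 0.301.

k ≈ 6.65, θ ≈ 0.301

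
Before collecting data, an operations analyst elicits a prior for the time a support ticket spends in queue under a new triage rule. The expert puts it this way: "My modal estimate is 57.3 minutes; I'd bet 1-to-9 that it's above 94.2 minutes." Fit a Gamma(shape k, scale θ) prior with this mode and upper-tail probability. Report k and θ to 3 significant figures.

Gamma(k,θ) with k>1 has mode (k−1)θ, so θ = 57.3/(k−1).
Need P(X < 94.2) = 0.9 with θ tied to k this way. Start at k = 2, θ = 57.3: P(X<94.2) ≈ 0.489.
Too low — raise k to concentrate. Iterating converges to k ≈ 8.63.
Then θ = 57.3/(8.63−1) ≈ 7.51.

k ≈ 8.63, θ ≈ 7.51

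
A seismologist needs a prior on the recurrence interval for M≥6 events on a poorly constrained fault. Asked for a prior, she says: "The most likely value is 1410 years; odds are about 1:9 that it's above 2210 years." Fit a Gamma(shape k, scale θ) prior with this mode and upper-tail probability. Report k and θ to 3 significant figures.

Gamma(k,θ) with k>1 has mode (k−1)θ, so θ = 1410/(k−1).
Need P(X < 2210) = 0.9 with θ tied to k this way. Start at k = 2, θ = 1410: P(X<2210) ≈ 0.464.
Too low — raise k to concentrate. Iterating converges to k ≈ 10.3.
Then θ = 1410/(10.3−1) ≈ 152.

k ≈ 10.3, θ ≈ 152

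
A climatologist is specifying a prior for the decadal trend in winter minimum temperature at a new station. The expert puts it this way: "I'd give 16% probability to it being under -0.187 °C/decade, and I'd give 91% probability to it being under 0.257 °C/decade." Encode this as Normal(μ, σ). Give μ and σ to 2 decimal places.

For Normal(μ,σ), the p-quantile is μ + z_p·σ. Here z_{0.16} = -0.9945, z_{0.91} = 1.341.
So -0.187 = μ − 0.9945σ and 0.257 = μ + 1.341σ.
Subtracting: σ = (0.257 − -0.187)/(1.341 − (-0.9945)) = 0.19.
Then μ = -0.187 − (-0.9945)·0.19 = 0.00.

μ = 0.00, σ = 0.19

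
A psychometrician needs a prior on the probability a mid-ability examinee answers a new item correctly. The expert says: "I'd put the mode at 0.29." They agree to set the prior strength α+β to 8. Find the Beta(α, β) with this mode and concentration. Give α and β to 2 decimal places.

α = 2.74, β = 5.26

For α,β > 1 the Beta mode is (α−1)/(α+β−2). With α+β = 8, the mode is (α−1)/6.
Set (α−1)/6 = 0.29 → α = 1 + 0.29·6 = 2.74.
β = 8 − α = 5.26.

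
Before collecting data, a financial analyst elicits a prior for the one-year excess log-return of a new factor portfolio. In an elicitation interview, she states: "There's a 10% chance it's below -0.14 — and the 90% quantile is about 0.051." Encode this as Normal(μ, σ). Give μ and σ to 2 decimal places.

μ = -0.04, σ = 0.07

The p-quantile of Normal(μ,σ) is μ + z_p·σ, with z_{0.1} = -1.282 and z_{0.9} = 1.282.
Eliminate σ: μ = (z₂·x₁ − z₁·x₂)/(z₂ − z₁) = (1.282·-0.14 − (-1.282)·0.051)/2.563 = -0.04.
Then σ = (x₂ − x₁)/(z₂ − z₁) = (0.051 − -0.14)/2.563 = 0.07.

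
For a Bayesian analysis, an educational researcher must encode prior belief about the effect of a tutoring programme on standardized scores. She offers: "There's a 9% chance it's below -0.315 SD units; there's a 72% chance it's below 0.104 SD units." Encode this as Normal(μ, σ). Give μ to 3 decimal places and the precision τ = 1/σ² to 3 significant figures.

μ = -0.023, τ = 21.1

The p-quantile of Normal(μ,σ) is μ + z_p·σ, with z_{0.09} = -1.341 and z_{0.72} = 0.5828.
Eliminate σ: μ = (z₂·x₁ − z₁·x₂)/(z₂ − z₁) = (0.5828·-0.315 − (-1.341)·0.104)/1.924 = -0.023.
Then σ = (x₂ − x₁)/(z₂ − z₁) = (0.104 − -0.315)/1.924 = 0.218.
Precision τ = 1/σ² = 1/0.2178² = 21.1.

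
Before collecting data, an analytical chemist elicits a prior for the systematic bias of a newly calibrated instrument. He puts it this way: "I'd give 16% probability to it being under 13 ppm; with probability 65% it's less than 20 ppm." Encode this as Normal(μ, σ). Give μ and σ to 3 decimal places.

For Normal(μ,σ), the p-quantile is μ + z_p·σ. Here z_{0.16} = -0.9945, z_{0.65} = 0.3853.
So 13 = μ − 0.9945σ and 20 = μ + 0.3853σ.
Subtracting: σ = (20 − 13)/(0.3853 − (-0.9945)) = 5.073.
Then μ = 13 − (-0.9945)·5.073 = 18.045.

μ = 18.045, σ = 5.073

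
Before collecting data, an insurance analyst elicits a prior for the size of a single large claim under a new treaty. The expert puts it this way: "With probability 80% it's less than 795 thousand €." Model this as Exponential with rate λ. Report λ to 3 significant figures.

P(T < 795.0) = 1 − e^(−λ·795.0) = 0.8, so λ = −ln(1−0.8)/795.0 = −ln(0.2)/795.0 = 0.00202.

λ ≈ 0.00202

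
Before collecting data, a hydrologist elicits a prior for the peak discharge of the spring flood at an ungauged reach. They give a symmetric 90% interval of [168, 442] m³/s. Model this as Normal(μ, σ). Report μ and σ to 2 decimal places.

μ = 305.00, σ = 83.29

A symmetric 90% interval runs μ ± z·σ with z = 1.645.
Half-width = 137, so σ = 137/1.645 = 83.29.
μ is the interval midpoint, 305.00.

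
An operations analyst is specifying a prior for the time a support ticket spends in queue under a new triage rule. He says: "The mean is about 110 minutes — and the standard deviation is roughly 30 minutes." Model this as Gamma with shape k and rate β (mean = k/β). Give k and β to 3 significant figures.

For Gamma(k, rate β): mean = k/β, variance = k/β², so CV = 1/√k.
CV = SD/mean = 30/110 = 0.2727, hence k = 1/CV² = 13.4.
Then β = k/mean = 13.4/110 = 0.122.

k ≈ 13.4, β ≈ 0.122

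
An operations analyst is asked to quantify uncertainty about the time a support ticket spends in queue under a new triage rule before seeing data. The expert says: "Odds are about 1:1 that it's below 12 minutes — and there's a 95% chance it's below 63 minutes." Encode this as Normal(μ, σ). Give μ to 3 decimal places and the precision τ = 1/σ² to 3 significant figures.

μ = 12.000, τ = 0.00104

For Normal(μ,σ), the p-quantile is μ + z_p·σ. Here z_{0.5} = 0, z_{0.95} = 1.645.
So 12 = μ + 0σ and 63 = μ + 1.645σ.
Subtracting: σ = (63 − 12)/(1.645 − (0)) = 31.006.
Then μ = 12 − (0)·31.006 = 12.000.
Precision τ = 1/σ² = 1/31.01² = 0.00104.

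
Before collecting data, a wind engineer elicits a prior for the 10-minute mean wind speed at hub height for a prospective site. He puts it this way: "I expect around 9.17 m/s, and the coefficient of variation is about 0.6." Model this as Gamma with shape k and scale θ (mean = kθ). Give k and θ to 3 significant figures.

k ≈ 2.78, θ ≈ 3.3

For Gamma(k, scale θ): mean = kθ, variance = kθ², so CV = 1/√k.
CV = 0.6, hence k = 1/CV² = 2.78.
Then θ = mean/k = 9.17/2.78 = 3.3.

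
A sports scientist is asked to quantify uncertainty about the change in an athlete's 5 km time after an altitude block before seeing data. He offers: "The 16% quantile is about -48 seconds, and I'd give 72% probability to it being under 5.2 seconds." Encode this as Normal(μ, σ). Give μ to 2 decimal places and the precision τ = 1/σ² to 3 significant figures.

For Normal(μ,σ), the p-quantile is μ + z_p·σ. Here z_{0.16} = -0.9945, z_{0.72} = 0.5828.
So -48 = μ − 0.9945σ and 5.2 = μ + 0.5828σ.
Subtracting: σ = (5.2 − -48)/(0.5828 − (-0.9945)) = 33.73.
Then μ = -48 − (-0.9945)·33.73 = -14.46.
Precision τ = 1/σ² = 1/33.73² = 0.000879.

μ = -14.46, τ = 0.000879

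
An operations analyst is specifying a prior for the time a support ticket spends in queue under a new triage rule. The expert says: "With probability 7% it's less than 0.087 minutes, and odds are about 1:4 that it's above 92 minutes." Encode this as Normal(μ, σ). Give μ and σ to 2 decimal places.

The p-quantile of Normal(μ,σ) is μ + z_p·σ, with z_{0.07} = -1.476 and z_{0.8} = 0.8416.
Eliminate σ: μ = (z₂·x₁ − z₁·x₂)/(z₂ − z₁) = (0.8416·0.087 − (-1.476)·92)/2.317 = 58.62.
Then σ = (x₂ − x₁)/(z₂ − z₁) = (92 − 0.087)/2.317 = 39.66.

μ = 58.62, σ = 39.66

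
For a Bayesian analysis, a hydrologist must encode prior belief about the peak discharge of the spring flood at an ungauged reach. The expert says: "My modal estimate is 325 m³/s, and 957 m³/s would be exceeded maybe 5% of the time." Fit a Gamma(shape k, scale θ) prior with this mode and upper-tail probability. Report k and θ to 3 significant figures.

k ≈ 3.28, θ ≈ 143

Gamma(k,θ) with k>1 has mode (k−1)θ, so θ = 325/(k−1).
Need P(X < 957) = 0.95 with θ tied to k this way. Start at k = 2, θ = 325: P(X<957) ≈ 0.792.
Too low — raise k to concentrate. Iterating converges to k ≈ 3.28.
Then θ = 325/(3.28−1) ≈ 143.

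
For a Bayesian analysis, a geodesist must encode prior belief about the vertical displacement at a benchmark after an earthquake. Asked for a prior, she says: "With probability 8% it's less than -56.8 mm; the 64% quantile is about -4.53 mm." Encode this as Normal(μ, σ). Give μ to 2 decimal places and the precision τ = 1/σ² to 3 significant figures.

The p-quantile of Normal(μ,σ) is μ + z_p·σ, with z_{0.08} = -1.405 and z_{0.64} = 0.3585.
Eliminate σ: μ = (z₂·x₁ − z₁·x₂)/(z₂ − z₁) = (0.3585·-56.8 − (-1.405)·-4.53)/1.764 = -15.15.
Then σ = (x₂ − x₁)/(z₂ − z₁) = (-4.53 − -56.8)/1.764 = 29.64.
Precision τ = 1/σ² = 1/29.64² = 0.00114.

μ = -15.15, τ = 0.00114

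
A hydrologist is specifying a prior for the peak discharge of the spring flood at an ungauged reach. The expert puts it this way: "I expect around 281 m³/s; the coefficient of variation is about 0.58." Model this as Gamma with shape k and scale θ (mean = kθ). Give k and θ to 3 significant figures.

For Gamma(k, scale θ): mean = kθ, variance = kθ², so CV = 1/√k.
CV = 0.58, hence k = 1/CV² = 2.97.
Then θ = mean/k = 281/2.97 = 94.5.

k ≈ 2.97, θ ≈ 94.5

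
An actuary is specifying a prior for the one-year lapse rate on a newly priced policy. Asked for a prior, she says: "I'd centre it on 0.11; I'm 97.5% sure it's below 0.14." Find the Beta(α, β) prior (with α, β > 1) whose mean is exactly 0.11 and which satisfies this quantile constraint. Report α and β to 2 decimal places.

α ≈ 50.99, β ≈ 412.53

With mean 0.11 fixed, write α = 0.11s, β = 0.89s where s = α+β.
Need P(θ < 0.14) = 0.975 under Beta(0.11s, 0.89s). Normal approximation: (q−m)/√(m(1−m)/s) ≈ z_{0.975} = 1.96, so s ≈ 0.11·0.89·(1.96)²/(0.14−0.11)² = 417.9.
At s = 417.9: P(θ<0.14) ≈ 0.969. Adjusting to match 0.975 gives s ≈ 463.52.
So α = 0.11·463.52 ≈ 50.99, β = 0.89·463.52 ≈ 412.53.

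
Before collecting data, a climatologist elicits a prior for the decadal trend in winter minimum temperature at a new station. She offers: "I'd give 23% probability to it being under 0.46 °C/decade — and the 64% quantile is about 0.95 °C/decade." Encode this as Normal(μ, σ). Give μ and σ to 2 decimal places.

μ = 0.79, σ = 0.45

The p-quantile of Normal(μ,σ) is μ + z_p·σ, with z_{0.23} = -0.7388 and z_{0.64} = 0.3585.
Eliminate σ: μ = (z₂·x₁ − z₁·x₂)/(z₂ − z₁) = (0.3585·0.46 − (-0.7388)·0.95)/1.097 = 0.79.
Then σ = (x₂ − x₁)/(z₂ − z₁) = (0.95 − 0.46)/1.097 = 0.45.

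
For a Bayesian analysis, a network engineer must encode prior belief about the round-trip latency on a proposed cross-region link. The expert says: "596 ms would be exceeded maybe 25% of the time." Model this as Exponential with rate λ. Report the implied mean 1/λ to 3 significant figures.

P(T > 596.0) = e^(−λ·596.0) = 0.25, so λ = −ln(0.25)/596.0 = 0.00233.
Mean = 1/λ = 430 ms.

mean ≈ 430 ms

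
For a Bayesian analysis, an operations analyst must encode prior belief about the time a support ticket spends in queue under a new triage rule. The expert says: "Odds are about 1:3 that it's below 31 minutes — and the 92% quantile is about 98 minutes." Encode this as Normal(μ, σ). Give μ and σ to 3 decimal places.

μ = 52.731, σ = 32.218

The p-quantile of Normal(μ,σ) is μ + z_p·σ, with z_{0.25} = -0.6745 and z_{0.92} = 1.405.
Eliminate σ: μ = (z₂·x₁ − z₁·x₂)/(z₂ − z₁) = (1.405·31 − (-0.6745)·98)/2.08 = 52.731.
Then σ = (x₂ − x₁)/(z₂ − z₁) = (98 − 31)/2.08 = 32.218.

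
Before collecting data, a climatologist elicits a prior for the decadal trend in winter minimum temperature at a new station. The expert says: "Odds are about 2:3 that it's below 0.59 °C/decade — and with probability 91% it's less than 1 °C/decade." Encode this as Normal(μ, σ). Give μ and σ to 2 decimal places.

μ = 0.66, σ = 0.26

The p-quantile of Normal(μ,σ) is μ + z_p·σ, with z_{0.4} = -0.2533 and z_{0.91} = 1.341.
Eliminate σ: μ = (z₂·x₁ − z₁·x₂)/(z₂ − z₁) = (1.341·0.59 − (-0.2533)·1)/1.594 = 0.66.
Then σ = (x₂ − x₁)/(z₂ − z₁) = (1 − 0.59)/1.594 = 0.26.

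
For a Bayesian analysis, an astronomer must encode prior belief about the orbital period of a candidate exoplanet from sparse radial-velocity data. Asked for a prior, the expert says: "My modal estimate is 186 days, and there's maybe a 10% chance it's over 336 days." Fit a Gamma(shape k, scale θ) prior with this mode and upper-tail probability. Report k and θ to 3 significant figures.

Gamma(k,θ) with k>1 has mode (k−1)θ, so θ = 186/(k−1).
Need P(X < 336) = 0.9 with θ tied to k this way. Start at k = 2, θ = 186: P(X<336) ≈ 0.539.
Too low — raise k to concentrate. Iterating converges to k ≈ 6.45.
Then θ = 186/(6.45−1) ≈ 34.2.

k ≈ 6.45, θ ≈ 34.2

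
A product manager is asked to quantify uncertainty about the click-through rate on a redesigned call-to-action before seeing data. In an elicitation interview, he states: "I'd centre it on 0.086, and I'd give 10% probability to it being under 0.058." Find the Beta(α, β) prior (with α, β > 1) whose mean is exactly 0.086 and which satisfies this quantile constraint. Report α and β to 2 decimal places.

α ≈ 12.76, β ≈ 135.63

With mean 0.086 fixed, write α = 0.086s, β = 0.914s where s = α+β.
Need P(θ < 0.058) = 0.1 under Beta(0.086s, 0.914s). Normal approximation: (q−m)/√(m(1−m)/s) ≈ z_{0.1} = -1.28, so s ≈ 0.086·0.914·(-1.28)²/(0.058−0.086)² = 164.7.
At s = 164.7: P(θ<0.058) ≈ 0.087. Adjusting to match 0.1 gives s ≈ 148.39.
So α = 0.086·148.39 ≈ 12.76, β = 0.914·148.39 ≈ 135.63.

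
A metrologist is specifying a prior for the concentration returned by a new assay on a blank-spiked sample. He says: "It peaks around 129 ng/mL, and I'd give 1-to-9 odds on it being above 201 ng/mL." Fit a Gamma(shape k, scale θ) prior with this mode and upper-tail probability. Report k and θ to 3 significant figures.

Gamma(k,θ) with k>1 has mode (k−1)θ, so θ = 129/(k−1).
Need P(X < 201) = 0.9 with θ tied to k this way. Start at k = 2, θ = 129: P(X<201) ≈ 0.461.
Too low — raise k to concentrate. Iterating converges to k ≈ 10.5.
Then θ = 129/(10.5−1) ≈ 13.6.

k ≈ 10.5, θ ≈ 13.6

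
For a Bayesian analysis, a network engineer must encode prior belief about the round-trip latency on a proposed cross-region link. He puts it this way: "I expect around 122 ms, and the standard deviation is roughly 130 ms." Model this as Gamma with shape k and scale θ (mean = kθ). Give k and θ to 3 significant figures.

k ≈ 0.881, θ ≈ 139

For Gamma(k, scale θ): mean = kθ, variance = kθ², so CV = 1/√k.
CV = SD/mean = 130/122 = 1.066, hence k = 1/CV² = 0.881.
Then θ = mean/k = 122/0.881 = 139.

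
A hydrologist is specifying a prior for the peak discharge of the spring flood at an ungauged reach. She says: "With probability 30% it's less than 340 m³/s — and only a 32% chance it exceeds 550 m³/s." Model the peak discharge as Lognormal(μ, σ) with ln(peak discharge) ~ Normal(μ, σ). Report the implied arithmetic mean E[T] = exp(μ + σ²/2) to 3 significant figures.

E[T] ≈ 493 m³/s

If T ~ Lognormal(μ,σ) then ln T ~ Normal(μ,σ), so the p-quantile of ln T is μ + z_p·σ.
ln(340) = 5.829 and ln(550) = 6.31; z_{0.3} = -0.5244, z_{0.68} = 0.4677.
σ = (6.31 − 5.829)/(0.4677 − (-0.5244)) = 0.485.
μ = 5.829 − (-0.5244)·0.485 = 6.083.
E[T] = exp(μ + σ²/2) = exp(6.083 + 0.1175) = 493 m³/s.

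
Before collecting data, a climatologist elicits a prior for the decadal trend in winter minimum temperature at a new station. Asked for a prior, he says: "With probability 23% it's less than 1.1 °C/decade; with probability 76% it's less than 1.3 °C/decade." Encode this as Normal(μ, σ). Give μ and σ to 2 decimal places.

μ = 1.20, σ = 0.14

For Normal(μ,σ), the p-quantile is μ + z_p·σ. Here z_{0.23} = -0.7388, z_{0.76} = 0.7063.
So 1.1 = μ − 0.7388σ and 1.3 = μ + 0.7063σ.
Subtracting: σ = (1.3 − 1.1)/(0.7063 − (-0.7388)) = 0.14.
Then μ = 1.1 − (-0.7388)·0.14 = 1.20.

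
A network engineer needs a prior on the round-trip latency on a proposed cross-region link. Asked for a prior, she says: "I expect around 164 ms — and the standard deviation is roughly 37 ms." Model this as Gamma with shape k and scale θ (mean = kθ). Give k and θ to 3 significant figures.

k ≈ 19.6, θ ≈ 8.35

For Gamma(k, scale θ): mean = kθ, variance = kθ², so CV = 1/√k.
CV = SD/mean = 37/164 = 0.2256, hence k = 1/CV² = 19.6.
Then θ = mean/k = 164/19.6 = 8.35.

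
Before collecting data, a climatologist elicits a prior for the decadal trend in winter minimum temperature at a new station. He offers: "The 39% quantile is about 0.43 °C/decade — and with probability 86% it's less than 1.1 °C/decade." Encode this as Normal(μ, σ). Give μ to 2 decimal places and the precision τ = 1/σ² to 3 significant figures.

μ = 0.57, τ = 4.12

For Normal(μ,σ), the p-quantile is μ + z_p·σ. Here z_{0.39} = -0.2793, z_{0.86} = 1.08.
So 0.43 = μ − 0.2793σ and 1.1 = μ + 1.08σ.
Subtracting: σ = (1.1 − 0.43)/(1.08 − (-0.2793)) = 0.49.
Then μ = 0.43 − (-0.2793)·0.49 = 0.57.
Precision τ = 1/σ² = 1/0.4928² = 4.12.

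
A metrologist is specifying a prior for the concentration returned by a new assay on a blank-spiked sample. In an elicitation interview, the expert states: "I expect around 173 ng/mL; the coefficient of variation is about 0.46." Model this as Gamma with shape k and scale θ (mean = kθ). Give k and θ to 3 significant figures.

k ≈ 4.73, θ ≈ 36.6

For Gamma(k, scale θ): mean = kθ, variance = kθ², so CV = 1/√k.
CV = 0.46, hence k = 1/CV² = 4.73.
Then θ = mean/k = 173/4.73 = 36.6.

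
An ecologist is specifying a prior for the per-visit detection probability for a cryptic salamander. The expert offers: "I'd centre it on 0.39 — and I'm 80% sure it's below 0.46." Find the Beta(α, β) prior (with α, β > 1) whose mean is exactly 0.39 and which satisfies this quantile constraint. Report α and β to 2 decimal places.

α ≈ 13.21, β ≈ 20.66

With mean 0.39 fixed, write α = 0.39s, β = 0.61s where s = α+β.
Need P(θ < 0.46) = 0.8 under Beta(0.39s, 0.61s). Normal approximation: (q−m)/√(m(1−m)/s) ≈ z_{0.8} = 0.842, so s ≈ 0.39·0.61·(0.842)²/(0.46−0.39)² = 34.4.
At s = 34.4: P(θ<0.46) ≈ 0.802. Adjusting to match 0.8 gives s ≈ 33.87.
So α = 0.39·33.87 ≈ 13.21, β = 0.61·33.87 ≈ 20.66.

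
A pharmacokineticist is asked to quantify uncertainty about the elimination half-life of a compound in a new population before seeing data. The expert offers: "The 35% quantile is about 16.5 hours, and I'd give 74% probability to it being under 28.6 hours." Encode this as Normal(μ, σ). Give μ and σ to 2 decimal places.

For Normal(μ,σ), the p-quantile is μ + z_p·σ. Here z_{0.35} = -0.3853, z_{0.74} = 0.6433.
So 16.5 = μ − 0.3853σ and 28.6 = μ + 0.6433σ.
Subtracting: σ = (28.6 − 16.5)/(0.6433 − (-0.3853)) = 11.76.
Then μ = 16.5 − (-0.3853)·11.76 = 21.03.

μ = 21.03, σ = 11.76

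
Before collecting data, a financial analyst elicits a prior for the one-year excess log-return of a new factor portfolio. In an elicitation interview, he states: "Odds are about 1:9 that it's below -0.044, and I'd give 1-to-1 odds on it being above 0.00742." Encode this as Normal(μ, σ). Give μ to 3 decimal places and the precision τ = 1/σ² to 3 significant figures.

μ = 0.007, τ = 621

For Normal(μ,σ), the p-quantile is μ + z_p·σ. Here z_{0.1} = -1.282, z_{0.5} = 0.
So -0.044 = μ − 1.282σ and 0.00742 = μ + 0σ.
Subtracting: σ = (0.00742 − -0.044)/(0 − (-1.282)) = 0.040.
Then μ = -0.044 − (-1.282)·0.040 = 0.007.
Precision τ = 1/σ² = 1/0.04012² = 621.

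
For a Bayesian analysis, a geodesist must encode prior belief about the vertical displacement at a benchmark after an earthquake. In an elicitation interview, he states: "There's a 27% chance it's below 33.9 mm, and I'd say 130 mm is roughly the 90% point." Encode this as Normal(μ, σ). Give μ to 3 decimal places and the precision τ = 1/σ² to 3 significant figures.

The p-quantile of Normal(μ,σ) is μ + z_p·σ, with z_{0.27} = -0.6128 and z_{0.9} = 1.282.
Eliminate σ: μ = (z₂·x₁ − z₁·x₂)/(z₂ − z₁) = (1.282·33.9 − (-0.6128)·130)/1.894 = 64.988.
Then σ = (x₂ − x₁)/(z₂ − z₁) = (130 − 33.9)/1.894 = 50.729.
Precision τ = 1/σ² = 1/50.73² = 0.000389.

μ = 64.988, τ = 0.000389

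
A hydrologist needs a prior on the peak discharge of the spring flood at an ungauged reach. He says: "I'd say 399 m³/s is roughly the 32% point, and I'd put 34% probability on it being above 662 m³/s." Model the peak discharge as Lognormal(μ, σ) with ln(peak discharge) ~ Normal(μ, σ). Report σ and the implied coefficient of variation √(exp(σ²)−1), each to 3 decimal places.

If T ~ Lognormal(μ,σ) then ln T ~ Normal(μ,σ), so the p-quantile of ln T is μ + z_p·σ.
ln(399) = 5.989 and ln(662) = 6.495; z_{0.32} = -0.4677, z_{0.66} = 0.4125.
σ = (6.495 − 5.989)/(0.4125 − (-0.4677)) = 0.575.
μ = 5.989 − (-0.4677)·0.575 = 6.258.
CV = √(exp(σ²)−1) = √(exp(0.3309)−1) = 0.626.

σ ≈ 0.575, CV ≈ 0.626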